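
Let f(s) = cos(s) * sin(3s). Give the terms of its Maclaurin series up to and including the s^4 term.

-6*s^3 + 3*s

Expand each factor separately, then convolve coefficients.
[s^0] = 0;  [s^1] = 3;  [s^2] = 0;  [s^3] = -6;  [s^4] = 0.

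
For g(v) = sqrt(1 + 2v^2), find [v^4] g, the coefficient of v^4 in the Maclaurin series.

-1/2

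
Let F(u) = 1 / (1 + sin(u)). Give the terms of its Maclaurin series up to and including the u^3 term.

Expand as Σ (-1)^k u^k with u equal to the inner function's series.
[u^0] = 1;  [u^1] = -1;  [u^2] = 1;  [u^3] = -5/6.

-5*u^3/6 + u^2 - u + 1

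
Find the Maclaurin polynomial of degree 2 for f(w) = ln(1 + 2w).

f(0) = 0
f′(0) = 2
f′′(0) = -4

-2*w^2 + 2*w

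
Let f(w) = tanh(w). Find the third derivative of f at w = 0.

Differentiate repeatedly and evaluate at the center.
From the series, [w^3] f = -1/3; multiply by 3! = 6 to get -2.

-2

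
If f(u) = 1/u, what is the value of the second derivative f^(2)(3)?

Compute the successive derivatives at the expansion point and divide by k!.
From the series, [(u - 3)^2] f = 1/27; multiply by 2! = 2 to get 2/27.

2/27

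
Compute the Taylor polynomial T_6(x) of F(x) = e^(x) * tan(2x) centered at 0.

Multiply the two series term by term and collect like powers.
F(0) = 0
F′(0) = 2
F′′(0) = 4
F′′′(0) = 22
F^(4)(0) = 72
F^(5)(0) = 682
F^(6)(0) = 3404

851*x^6/180 + 341*x^5/60 + 3*x^4 + 11*x^3/3 + 2*x^2 + 2*x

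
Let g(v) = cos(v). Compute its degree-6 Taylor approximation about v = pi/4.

g(pi/4) = sqrt(2)/2
g′(pi/4) = -sqrt(2)/2
g′′(pi/4) = -sqrt(2)/2
g′′′(pi/4) = sqrt(2)/2
g^(4)(pi/4) = sqrt(2)/2
g^(5)(pi/4) = -sqrt(2)/2
g^(6)(pi/4) = -sqrt(2)/2

-sqrt(2)*(v - pi/4)^6/1440 - sqrt(2)*(v - pi/4)^5/240 + sqrt(2)*(v - pi/4)^4/48 + sqrt(2)*(v - pi/4)^3/12 - sqrt(2)*(v - pi/4)^2/4 - sqrt(2)*(v - pi/4)/2 + sqrt(2)/2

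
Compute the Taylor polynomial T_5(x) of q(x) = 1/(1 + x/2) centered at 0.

-x^5/32 + x^4/16 - x^3/8 + x^2/4 - x/2 + 1

Compute the successive derivatives at the expansion point and divide by k!.
q(0) = 1
q′(0) = -1/2
q′′(0) = 1/2
q′′′(0) = -3/4
q^(4)(0) = 3/2
q^(5)(0) = -15/4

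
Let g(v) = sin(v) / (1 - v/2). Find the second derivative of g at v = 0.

Multiply the two series term by term and collect like powers.
From the series, [v^2] g = 1/2; multiply by 2! = 2 to get 1.

1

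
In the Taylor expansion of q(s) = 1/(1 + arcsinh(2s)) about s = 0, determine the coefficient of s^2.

Plug the Maclaurin series of the inner function into that of the outer and collect terms.

4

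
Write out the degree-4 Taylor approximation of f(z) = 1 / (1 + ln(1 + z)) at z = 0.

Use the geometric series for the reciprocal, then substitute.
f(0) = 1
f′(0) = -1
f′′(0) = 3
f′′′(0) = -14
f^(4)(0) = 88

11*z^4/3 - 7*z^3/3 + 3*z^2/2 - z + 1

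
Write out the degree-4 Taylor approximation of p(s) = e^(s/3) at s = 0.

s^4/1944 + s^3/162 + s^2/18 + s/3 + 1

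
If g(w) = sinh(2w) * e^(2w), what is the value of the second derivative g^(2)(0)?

8

Multiply the two series term by term and collect like powers.
The coefficient of w^2 in the expansion is 4, so g′′(0) = 2! * (4) = 8.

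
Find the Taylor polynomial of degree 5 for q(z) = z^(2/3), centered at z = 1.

q(1) = 1
q′(1) = 2/3
q′′(1) = -2/9
q′′′(1) = 8/27
q^(4)(1) = -56/81
q^(5)(1) = 560/243
Dividing each by k! gives the coefficients c_0, ..., c_5.

14*(z - 1)^5/729 - 7*(z - 1)^4/243 + 4*(z - 1)^3/81 - (z - 1)^2/9 + 2*(z - 1)/3 + 1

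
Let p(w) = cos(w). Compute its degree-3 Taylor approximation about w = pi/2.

p(pi/2) = 0
p′(pi/2) = -1
p′′(pi/2) = 0
p′′′(pi/2) = 1

(w - pi/2)^3/6 - (w - pi/2)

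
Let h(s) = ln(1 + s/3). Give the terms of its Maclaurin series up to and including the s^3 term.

s^3/81 - s^2/18 + s/3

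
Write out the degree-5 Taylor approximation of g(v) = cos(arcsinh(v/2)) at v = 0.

Plug the Maclaurin series of the inner function into that of the outer and collect terms.

5*v^4/384 - v^2/8 + 1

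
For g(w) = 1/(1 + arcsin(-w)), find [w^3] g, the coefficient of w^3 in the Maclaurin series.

Let u equal the inner series; expand the outer function in u and truncate.
g(0) = 1
g′(0) = 1
g′′(0) = 2
g′′′(0) = 7
Dividing each by k! gives the coefficients c_0, ..., c_3.

7/6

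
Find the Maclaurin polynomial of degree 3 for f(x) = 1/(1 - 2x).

[x^0] = 1;  [x^1] = 2;  [x^2] = 4;  [x^3] = 8.

8*x^3 + 4*x^2 + 2*x + 1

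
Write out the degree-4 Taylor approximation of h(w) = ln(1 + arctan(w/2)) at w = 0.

w^4/192 - w^2/8 + w/2

Substitute the inner expansion into the outer series and collect powers.
h(0) = 0
h′(0) = 1/2
h′′(0) = -1/4
h′′′(0) = 0
h^(4)(0) = 1/8
The Taylor polynomial is Σ h^(k)(0)/k! · w^k.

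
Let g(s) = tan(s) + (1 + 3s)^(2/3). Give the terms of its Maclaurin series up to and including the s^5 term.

Expand each term separately and add.
[s^0] = 1;  [s^1] = 3;  [s^2] = -1;  [s^3] = 5/3;  [s^4] = -7/3;  [s^5] = 24/5.

24*s^5/5 - 7*s^4/3 + 5*s^3/3 - s^2 + 3*s + 1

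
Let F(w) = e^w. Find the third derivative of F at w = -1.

e^(-1)

Differentiate repeatedly and evaluate at the center.
The coefficient of (w + 1)^3 in the expansion is e^(-1)/6, so F′′′(-1) = 3! * (e^(-1)/6) = e^(-1).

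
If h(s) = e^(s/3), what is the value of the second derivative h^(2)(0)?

The coefficient of s^2 in the expansion is 1/18, so h′′(0) = 2! * (1/18) = 1/9.

1/9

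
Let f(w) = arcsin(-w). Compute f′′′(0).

The coefficient of w^3 in the expansion is -1/6, so f′′′(0) = 3! * (-1/6) = -1.

-1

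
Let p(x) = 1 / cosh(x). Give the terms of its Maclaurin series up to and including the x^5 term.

5*x^4/24 - x^2/2 + 1

Divide the numerator series by the denominator series (power-series long division).
p(0) = 1
p′(0) = 0
p′′(0) = -1
p′′′(0) = 0
p^(4)(0) = 5
p^(5)(0) = 0
Then c_k = p^(k)(0)/k! gives each Taylor coefficient.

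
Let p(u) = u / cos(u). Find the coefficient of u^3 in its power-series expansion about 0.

Invert the denominator's series and multiply.
p(0) = 0
p′(0) = 1
p′′(0) = 0
p′′′(0) = 3
So c_3 = p′′′(0)/3! = 1/2.

1/2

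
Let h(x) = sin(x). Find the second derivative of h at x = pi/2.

-1

The coefficient of (x - pi/2)^2 in the expansion is -1/2, so h′′(pi/2) = 2! * (-1/2) = -1.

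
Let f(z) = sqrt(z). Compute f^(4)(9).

-5/11664

Apply the Taylor formula c_k = f^(k)(a)/k!.
The coefficient of (z - 9)^4 in the expansion is -5/279936, so f^(4)(9) = 4! * (-5/279936) = -5/11664.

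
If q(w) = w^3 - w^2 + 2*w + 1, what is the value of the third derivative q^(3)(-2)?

Apply the Taylor formula c_k = f^(k)(a)/k!.
The coefficient of (w + 2)^3 in the expansion is 1, so q′′′(-2) = 3! * (1) = 6.

6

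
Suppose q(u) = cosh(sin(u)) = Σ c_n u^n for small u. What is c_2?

Plug the Maclaurin series of the inner function into that of the outer and collect terms.
q(0) = 1
q′(0) = 0
q′′(0) = 1
So c_2 = q′′(0)/2! = 1/2.

1/2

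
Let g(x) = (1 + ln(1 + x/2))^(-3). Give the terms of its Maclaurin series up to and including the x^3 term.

Substitute the inner expansion into the outer series and collect powers.
g(0) = 1
g′(0) = -3/2
g′′(0) = 15/4
g′′′(0) = -51/4
Then c_k = g^(k)(0)/k! gives each Taylor coefficient.

-17*x^3/8 + 15*x^2/8 - 3*x/2 + 1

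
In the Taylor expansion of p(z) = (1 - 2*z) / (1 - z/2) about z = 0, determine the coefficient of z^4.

Multiply each power in the prefactor through the base expansion.
p(0) = 1
p′(0) = -3/2
p′′(0) = -3/2
p′′′(0) = -9/4
p^(4)(0) = -9/2
Dividing each by k! gives the coefficients c_0, ..., c_4.

-3/16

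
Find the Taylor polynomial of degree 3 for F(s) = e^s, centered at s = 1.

e*(s - 1)^3/6 + e*(s - 1)^2/2 + e*(s - 1) + e

F(1) = e
F′(1) = e
F′′(1) = e
F′′′(1) = e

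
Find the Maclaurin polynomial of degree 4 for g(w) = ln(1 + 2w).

-4*w^4 + 8*w^3/3 - 2*w^2 + 2*w

Differentiate repeatedly and evaluate at the center.
g(0) = 0
g′(0) = 2
g′′(0) = -4
g′′′(0) = 16
g^(4)(0) = -96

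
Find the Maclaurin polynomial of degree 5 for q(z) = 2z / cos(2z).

20*z^5/3 + 4*z^3 + 2*z

Invert the denominator's series and multiply.
q(0) = 0
q′(0) = 2
q′′(0) = 0
q′′′(0) = 24
q^(4)(0) = 0
q^(5)(0) = 800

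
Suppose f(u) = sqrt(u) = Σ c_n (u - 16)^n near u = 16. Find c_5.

Use the known series and substitute for the argument.
[(u - 16)^0] = 4;  [(u - 16)^1] = 1/8;  [(u - 16)^2] = -1/512;  [(u - 16)^3] = 1/16384;  [(u - 16)^4] = -5/2097152;  [(u - 16)^5] = 7/67108864.
So c_5 = f^(5)(16)/5! = 7/67108864.

7/67108864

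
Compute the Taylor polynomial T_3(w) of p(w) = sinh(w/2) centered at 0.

w^3/48 + w/2

p(0) = 0
p′(0) = 1/2
p′′(0) = 0
p′′′(0) = 1/8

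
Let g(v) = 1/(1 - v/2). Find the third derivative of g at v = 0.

From the series, [v^3] g = 1/8; multiply by 3! = 6 to get 3/4.

3/4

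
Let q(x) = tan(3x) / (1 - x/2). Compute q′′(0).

3

Multiply the two series term by term and collect like powers.
The coefficient of x^2 in the expansion is 3/2, so q′′(0) = 2! * (3/2) = 3.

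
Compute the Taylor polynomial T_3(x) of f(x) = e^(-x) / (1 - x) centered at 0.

x^3/3 + x^2/2 + 1

Multiply the two series term by term and collect like powers.
f(0) = 1
f′(0) = 0
f′′(0) = 1
f′′′(0) = 2
Dividing each by k! gives the coefficients c_0, ..., c_3.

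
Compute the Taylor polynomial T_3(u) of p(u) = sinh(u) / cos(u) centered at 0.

Divide the numerator series by the denominator series (power-series long division).
p(0) = 0
p′(0) = 1
p′′(0) = 0
p′′′(0) = 4
The Taylor polynomial is Σ p^(k)(0)/k! · u^k.

2*u^3/3 + u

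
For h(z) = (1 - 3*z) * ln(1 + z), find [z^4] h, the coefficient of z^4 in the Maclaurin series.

-5/4

Multiply each power in the prefactor through the base expansion.
h(0) = 0
h′(0) = 1
h′′(0) = -7
h′′′(0) = 11
h^(4)(0) = -30
So c_4 = h^(4)(0)/4! = -5/4.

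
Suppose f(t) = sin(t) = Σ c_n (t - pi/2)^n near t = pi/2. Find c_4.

c_4 = f^(4)(pi/2)/4! = 1/24.

1/24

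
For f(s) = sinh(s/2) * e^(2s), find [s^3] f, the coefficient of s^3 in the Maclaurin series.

49/48

Expand each factor separately, then convolve coefficients.
f(0) = 0
f′(0) = 1/2
f′′(0) = 2
f′′′(0) = 49/8
So c_3 = f′′′(0)/3! = 49/48.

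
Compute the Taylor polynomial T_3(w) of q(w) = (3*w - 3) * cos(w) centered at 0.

-3*w^3/2 + 3*w^2/2 + 3*w - 3

Shift and add copies of the series according to the polynomial's terms.
q(0) = -3
q′(0) = 3
q′′(0) = 3
q′′′(0) = -9
The Taylor polynomial is Σ q^(k)(0)/k! · w^k.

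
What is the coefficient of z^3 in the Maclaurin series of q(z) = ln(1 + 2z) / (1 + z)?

20/3

Expand each factor separately, then convolve coefficients.
q(0) = 0
q′(0) = 2
q′′(0) = -8
q′′′(0) = 40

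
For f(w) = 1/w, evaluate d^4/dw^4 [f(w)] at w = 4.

Differentiate repeatedly and evaluate at the center.
From the series, [(w - 4)^4] f = 1/1024; multiply by 4! = 24 to get 3/128.

3/128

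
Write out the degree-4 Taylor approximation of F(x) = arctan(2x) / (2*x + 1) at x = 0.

-32*x^4/3 + 16*x^3/3 - 4*x^2 + 2*x

Use 1/(1 - r) = Σ r^k on the denominator, then take the Cauchy product.
[x^0] = 0;  [x^1] = 2;  [x^2] = -4;  [x^3] = 16/3;  [x^4] = -32/3.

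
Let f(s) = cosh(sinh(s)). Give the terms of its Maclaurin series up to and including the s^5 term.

5*s^4/24 + s^2/2 + 1

Plug the Maclaurin series of the inner function into that of the outer and collect terms.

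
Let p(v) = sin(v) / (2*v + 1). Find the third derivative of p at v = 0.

23

Use 1/(1 - r) = Σ r^k on the denominator, then take the Cauchy product.
The coefficient of v^3 in the expansion is 23/6, so p′′′(0) = 3! * (23/6) = 23.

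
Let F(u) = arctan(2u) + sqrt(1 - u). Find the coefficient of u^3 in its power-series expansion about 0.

-131/48

Expand each term separately and add.
F(0) = 1
F′(0) = 3/2
F′′(0) = -1/4
F′′′(0) = -131/8
So c_3 = F′′′(0)/3! = -131/48.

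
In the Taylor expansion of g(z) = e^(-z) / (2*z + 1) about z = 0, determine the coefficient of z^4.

211/8

Use 1/(1 - r) = Σ r^k on the denominator, then take the Cauchy product.
g(0) = 1
g′(0) = -3
g′′(0) = 13
g′′′(0) = -79
g^(4)(0) = 633
The Taylor polynomial is Σ g^(k)(0)/k! · z^k.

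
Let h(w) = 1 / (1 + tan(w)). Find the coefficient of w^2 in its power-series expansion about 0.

Use the geometric series for the reciprocal, then substitute.
h(0) = 1
h′(0) = -1
h′′(0) = 2

1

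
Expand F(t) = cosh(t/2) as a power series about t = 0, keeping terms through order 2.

t^2/8 + 1

Use the known series and substitute for the argument.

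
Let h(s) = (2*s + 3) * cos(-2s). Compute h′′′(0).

-24

Distribute the polynomial across the series and collect like powers.
From the series, [s^3] h = -4; multiply by 3! = 6 to get -24.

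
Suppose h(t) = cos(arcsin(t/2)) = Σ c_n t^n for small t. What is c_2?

-1/8

Let u equal the inner series; expand the outer function in u and truncate.
[t^0] = 1;  [t^1] = 0;  [t^2] = -1/8.
So c_2 = h′′(0)/2! = -1/8.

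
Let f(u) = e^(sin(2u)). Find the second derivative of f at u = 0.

4

Plug the Maclaurin series of the inner function into that of the outer and collect terms.
From the series, [u^2] f = 2; multiply by 2! = 2 to get 4.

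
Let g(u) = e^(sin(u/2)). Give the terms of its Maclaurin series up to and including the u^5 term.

-u^5/480 - u^4/128 + u^2/8 + u/2 + 1

Compose series: expand the inner function first, then feed it into the outer expansion.
g(0) = 1
g′(0) = 1/2
g′′(0) = 1/4
g′′′(0) = 0
g^(4)(0) = -3/16
g^(5)(0) = -1/4
Dividing each by k! gives the coefficients c_0, ..., c_5.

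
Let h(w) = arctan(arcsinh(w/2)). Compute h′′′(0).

Compose series: expand the inner function first, then feed it into the outer expansion.
From the series, [w^3] h = -1/16; multiply by 3! = 6 to get -3/8.

-3/8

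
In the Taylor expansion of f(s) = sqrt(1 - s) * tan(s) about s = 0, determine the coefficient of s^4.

Expand each factor separately, then convolve coefficients.
f(0) = 0
f′(0) = 1
f′′(0) = -1
f′′′(0) = 5/4
f^(4)(0) = -11/2
So c_4 = f^(4)(0)/4! = -11/48.

-11/48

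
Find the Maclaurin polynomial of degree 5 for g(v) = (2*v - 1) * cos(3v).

Distribute the polynomial across the series and collect like powers.
g(0) = -1
g′(0) = 2
g′′(0) = 9
g′′′(0) = -54
g^(4)(0) = -81
g^(5)(0) = 810
Then c_k = g^(k)(0)/k! gives each Taylor coefficient.

27*v^5/4 - 27*v^4/8 - 9*v^3 + 9*v^2/2 + 2*v - 1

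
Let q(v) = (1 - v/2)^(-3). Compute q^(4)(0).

45/2

From the series, [v^4] q = 15/16; multiply by 4! = 24 to get 45/2.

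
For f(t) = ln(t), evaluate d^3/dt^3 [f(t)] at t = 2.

1/4

The coefficient of (t - 2)^3 in the expansion is 1/24, so f′′′(2) = 3! * (1/24) = 1/4.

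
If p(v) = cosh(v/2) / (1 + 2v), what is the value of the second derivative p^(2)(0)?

33/4

Multiply the two series term by term and collect like powers.
From the series, [v^2] p = 33/8; multiply by 2! = 2 to get 33/4.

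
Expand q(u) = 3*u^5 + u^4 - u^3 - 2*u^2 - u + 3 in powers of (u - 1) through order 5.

3*(u - 1)^5 + 16*(u - 1)^4 + 33*(u - 1)^3 + 31*(u - 1)^2 + 11*(u - 1) + 3

q(1) = 3
q′(1) = 11
q′′(1) = 62
q′′′(1) = 198
q^(4)(1) = 384
q^(5)(1) = 360
Dividing each by k! gives the coefficients c_0, ..., c_5.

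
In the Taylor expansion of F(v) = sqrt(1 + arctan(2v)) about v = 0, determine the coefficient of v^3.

-5/6

Plug the Maclaurin series of the inner function into that of the outer and collect terms.
F(0) = 1
F′(0) = 1
F′′(0) = -1
F′′′(0) = -5
Dividing each by k! gives the coefficients c_0, ..., c_3.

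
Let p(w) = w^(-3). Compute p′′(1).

From the series, [(w - 1)^2] p = 6; multiply by 2! = 2 to get 12.

12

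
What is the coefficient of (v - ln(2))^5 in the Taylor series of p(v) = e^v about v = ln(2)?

c_5 = p^(5)(ln(2))/5! = 1/60.

1/60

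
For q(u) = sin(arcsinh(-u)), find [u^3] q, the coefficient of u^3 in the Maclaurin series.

1/3

Substitute the inner expansion into the outer series and collect powers.
q(0) = 0
q′(0) = -1
q′′(0) = 0
q′′′(0) = 2
So c_3 = q′′′(0)/3! = 1/3.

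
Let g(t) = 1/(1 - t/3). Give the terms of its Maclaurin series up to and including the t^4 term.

t^4/81 + t^3/27 + t^2/9 + t/3 + 1

Compute the successive derivatives at the expansion point and divide by k!.
g(0) = 1
g′(0) = 1/3
g′′(0) = 2/9
g′′′(0) = 2/9
g^(4)(0) = 8/27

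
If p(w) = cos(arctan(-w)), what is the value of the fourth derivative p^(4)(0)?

9

Plug the Maclaurin series of the inner function into that of the outer and collect terms.
The coefficient of w^4 in the expansion is 3/8, so p^(4)(0) = 4! * (3/8) = 9.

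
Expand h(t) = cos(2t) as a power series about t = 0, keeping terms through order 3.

1 - 2*t^2

Use the known series and substitute for the argument.
h(0) = 1
h′(0) = 0
h′′(0) = -4
h′′′(0) = 0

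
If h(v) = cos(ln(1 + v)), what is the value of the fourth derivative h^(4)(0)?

-10

Substitute the inner expansion into the outer series and collect powers.
The coefficient of v^4 in the expansion is -5/12, so h^(4)(0) = 4! * (-5/12) = -10.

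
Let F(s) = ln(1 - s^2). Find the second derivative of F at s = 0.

The coefficient of s^2 in the expansion is -1, so F′′(0) = 2! * (-1) = -2.

-2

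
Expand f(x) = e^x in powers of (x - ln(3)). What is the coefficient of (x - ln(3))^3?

f(ln(3)) = 3
f′(ln(3)) = 3
f′′(ln(3)) = 3
f′′′(ln(3)) = 3
Then c_k = f^(k)(ln(3))/k! gives each Taylor coefficient.

1/2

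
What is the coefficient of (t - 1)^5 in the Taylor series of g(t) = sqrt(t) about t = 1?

7/256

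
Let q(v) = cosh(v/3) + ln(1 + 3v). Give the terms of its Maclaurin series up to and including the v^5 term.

243*v^5/5 - 39365*v^4/1944 + 9*v^3 - 40*v^2/9 + 3*v + 1

Add the two expansions coefficient-wise.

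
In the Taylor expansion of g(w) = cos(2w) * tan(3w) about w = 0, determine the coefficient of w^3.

3

Take the Cauchy product of the two expansions.
g(0) = 0
g′(0) = 3
g′′(0) = 0
g′′′(0) = 18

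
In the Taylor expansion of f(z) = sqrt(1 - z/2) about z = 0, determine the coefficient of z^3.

-1/128

[z^0] = 1;  [z^1] = -1/4;  [z^2] = -1/32;  [z^3] = -1/128.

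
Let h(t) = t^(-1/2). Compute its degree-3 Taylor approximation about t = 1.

-5*(t - 1)^3/16 + 3*(t - 1)^2/8 - (t - 1)/2 + 1

Use the known series and substitute for the argument.
h(1) = 1
h′(1) = -1/2
h′′(1) = 3/4
h′′′(1) = -15/8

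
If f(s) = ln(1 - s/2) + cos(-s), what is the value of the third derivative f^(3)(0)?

Expand each term separately and add.
The coefficient of s^3 in the expansion is -1/24, so f′′′(0) = 3! * (-1/24) = -1/4.

-1/4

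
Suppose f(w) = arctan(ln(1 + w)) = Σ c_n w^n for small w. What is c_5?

Substitute the inner expansion into the outer series and collect powers.
f(0) = 0
f′(0) = 1
f′′(0) = -1
f′′′(0) = 0
f^(4)(0) = 6
f^(5)(0) = -22
So c_5 = f^(5)(0)/5! = -11/60.

-11/60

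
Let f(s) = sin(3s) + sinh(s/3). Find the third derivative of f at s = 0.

Expand each term separately and add.
From the series, [s^3] f = -364/81; multiply by 3! = 6 to get -728/27.

-728/27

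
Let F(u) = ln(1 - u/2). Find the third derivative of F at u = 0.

-1/4

Compute the successive derivatives at the expansion point and divide by k!.
The coefficient of u^3 in the expansion is -1/24, so F′′′(0) = 3! * (-1/24) = -1/4.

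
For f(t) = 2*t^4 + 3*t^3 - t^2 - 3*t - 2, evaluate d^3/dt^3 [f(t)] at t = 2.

The coefficient of (t - 2)^3 in the expansion is 19, so f′′′(2) = 3! * (19) = 114.

114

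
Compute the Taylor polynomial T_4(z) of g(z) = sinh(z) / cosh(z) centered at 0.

-z^3/3 + z

Divide the numerator series by the denominator series (power-series long division).
g(0) = 0
g′(0) = 1
g′′(0) = 0
g′′′(0) = -2
g^(4)(0) = 0
Dividing each by k! gives the coefficients c_0, ..., c_4.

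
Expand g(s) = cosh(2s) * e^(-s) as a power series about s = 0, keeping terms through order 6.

Write out both Maclaurin series and multiply, keeping only the needed powers.
g(0) = 1
g′(0) = -1
g′′(0) = 5
g′′′(0) = -13
g^(4)(0) = 41
g^(5)(0) = -121
g^(6)(0) = 365
Then c_k = g^(k)(0)/k! gives each Taylor coefficient.

73*s^6/144 - 121*s^5/120 + 41*s^4/24 - 13*s^3/6 + 5*s^2/2 - s + 1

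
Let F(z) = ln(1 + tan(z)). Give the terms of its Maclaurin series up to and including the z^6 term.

Compose series: expand the inner function first, then feed it into the outer expansion.
F(0) = 0
F′(0) = 1
F′′(0) = -1
F′′′(0) = 4
F^(4)(0) = -14
F^(5)(0) = 80
F^(6)(0) = -496

-31*z^6/45 + 2*z^5/3 - 7*z^4/12 + 2*z^3/3 - z^2/2 + z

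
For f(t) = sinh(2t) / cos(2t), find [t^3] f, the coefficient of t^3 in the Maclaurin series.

Divide the numerator series by the denominator series (power-series long division).
[t^0] = 0;  [t^1] = 2;  [t^2] = 0;  [t^3] = 16/3.
So c_3 = f′′′(0)/3! = 16/3.

16/3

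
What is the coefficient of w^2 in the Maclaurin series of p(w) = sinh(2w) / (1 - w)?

2

Take the Cauchy product of the two expansions.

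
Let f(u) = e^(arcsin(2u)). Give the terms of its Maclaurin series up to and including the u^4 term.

Substitute the inner expansion into the outer series and collect powers.
f(0) = 1
f′(0) = 2
f′′(0) = 4
f′′′(0) = 16
f^(4)(0) = 80

10*u^4/3 + 8*u^3/3 + 2*u^2 + 2*u + 1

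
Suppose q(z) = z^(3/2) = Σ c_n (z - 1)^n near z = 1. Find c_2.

Apply the Taylor formula c_k = f^(k)(a)/k!.
q(1) = 1
q′(1) = 3/2
q′′(1) = 3/4
So c_2 = q′′(1)/2! = 3/8.

3/8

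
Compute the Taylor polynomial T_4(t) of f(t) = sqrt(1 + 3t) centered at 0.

[t^0] = 1;  [t^1] = 3/2;  [t^2] = -9/8;  [t^3] = 27/16;  [t^4] = -405/128.

-405*t^4/128 + 27*t^3/16 - 9*t^2/8 + 3*t/2 + 1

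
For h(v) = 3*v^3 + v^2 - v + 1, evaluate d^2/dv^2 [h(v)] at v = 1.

The coefficient of (v - 1)^2 in the expansion is 10, so h′′(1) = 2! * (10) = 20.

20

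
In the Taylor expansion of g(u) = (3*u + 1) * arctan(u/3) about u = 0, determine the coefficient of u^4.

Multiply each power in the prefactor through the base expansion.
[u^0] = 0;  [u^1] = 1/3;  [u^2] = 1;  [u^3] = -1/81;  [u^4] = -1/27.

-1/27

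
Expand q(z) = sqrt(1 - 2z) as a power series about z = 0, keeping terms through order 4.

-5*z^4/8 - z^3/2 - z^2/2 - z + 1

q(0) = 1
q′(0) = -1
q′′(0) = -1
q′′′(0) = -3
q^(4)(0) = -15
Then c_k = q^(k)(0)/k! gives each Taylor coefficient.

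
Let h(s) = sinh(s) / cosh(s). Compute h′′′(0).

Write the quotient as an unknown series and match coefficients against numerator = denominator · series.
The coefficient of s^3 in the expansion is -1/3, so h′′′(0) = 3! * (-1/3) = -2.

-2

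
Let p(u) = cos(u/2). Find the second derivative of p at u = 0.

-1/4

Apply the Taylor formula c_k = f^(k)(a)/k!.
The coefficient of u^2 in the expansion is -1/8, so p′′(0) = 2! * (-1/8) = -1/4.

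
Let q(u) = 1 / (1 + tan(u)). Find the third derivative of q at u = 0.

-8

Expand as Σ (-1)^k u^k with u equal to the inner function's series.
The coefficient of u^3 in the expansion is -4/3, so q′′′(0) = 3! * (-4/3) = -8.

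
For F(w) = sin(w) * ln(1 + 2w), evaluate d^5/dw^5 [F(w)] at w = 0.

Write out both Maclaurin series and multiply, keeping only the needed powers.
From the series, [w^5] F = -11/3; multiply by 5! = 120 to get -440.

-440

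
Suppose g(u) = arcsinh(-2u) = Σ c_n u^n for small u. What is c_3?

4/3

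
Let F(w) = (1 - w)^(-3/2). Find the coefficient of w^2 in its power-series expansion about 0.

15/8

F(0) = 1
F′(0) = 3/2
F′′(0) = 15/4
The Taylor polynomial is Σ F^(k)(0)/k! · w^k.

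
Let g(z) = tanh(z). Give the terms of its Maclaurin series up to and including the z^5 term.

2*z^5/15 - z^3/3 + z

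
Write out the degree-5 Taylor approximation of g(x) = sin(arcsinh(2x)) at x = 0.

Plug the Maclaurin series of the inner function into that of the outer and collect terms.
g(0) = 0
g′(0) = 2
g′′(0) = 0
g′′′(0) = -16
g^(4)(0) = 0
g^(5)(0) = 640

16*x^5/3 - 8*x^3/3 + 2*x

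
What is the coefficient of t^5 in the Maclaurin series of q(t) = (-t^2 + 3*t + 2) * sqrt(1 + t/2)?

Distribute the polynomial across the series and collect like powers.
q(0) = 2
q′(0) = 7/2
q′′(0) = -5/8
q′′′(0) = -63/32
q^(4)(0) = 153/128
q^(5)(0) = -825/512
So c_5 = q^(5)(0)/5! = -55/4096.

-55/4096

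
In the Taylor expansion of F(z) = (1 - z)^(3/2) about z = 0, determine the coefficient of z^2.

3/8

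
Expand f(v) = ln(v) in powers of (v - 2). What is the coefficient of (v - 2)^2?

Compute the successive derivatives at the expansion point and divide by k!.

-1/8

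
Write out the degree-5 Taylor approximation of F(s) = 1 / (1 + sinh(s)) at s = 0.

-181*s^5/120 + 4*s^4/3 - 7*s^3/6 + s^2 - s + 1

Expand as Σ (-1)^k u^k with u equal to the inner function's series.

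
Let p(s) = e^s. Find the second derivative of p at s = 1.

From the series, [(s - 1)^2] p = e/2; multiply by 2! = 2 to get e.

e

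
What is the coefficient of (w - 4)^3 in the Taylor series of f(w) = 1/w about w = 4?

Use the known series and substitute for the argument.
f(4) = 1/4
f′(4) = -1/16
f′′(4) = 1/32
f′′′(4) = -3/128

-1/256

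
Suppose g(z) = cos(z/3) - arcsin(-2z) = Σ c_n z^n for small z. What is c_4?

Combine the two series term by term.

1/1944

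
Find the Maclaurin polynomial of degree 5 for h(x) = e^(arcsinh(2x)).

Let u equal the inner series; expand the outer function in u and truncate.
h(0) = 1
h′(0) = 2
h′′(0) = 4
h′′′(0) = 0
h^(4)(0) = -48
h^(5)(0) = 0
Then c_k = h^(k)(0)/k! gives each Taylor coefficient.

-2*x^4 + 2*x^2 + 2*x + 1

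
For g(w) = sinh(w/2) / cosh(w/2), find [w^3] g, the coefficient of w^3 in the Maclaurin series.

Invert the denominator's series and multiply.
So c_3 = g′′′(0)/3! = -1/24.

-1/24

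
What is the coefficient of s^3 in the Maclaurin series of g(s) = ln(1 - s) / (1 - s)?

-11/6

Use 1/(1 - r) = Σ r^k on the denominator, then take the Cauchy product.
g(0) = 0
g′(0) = -1
g′′(0) = -3
g′′′(0) = -11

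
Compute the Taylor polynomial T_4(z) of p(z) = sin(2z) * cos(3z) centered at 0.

Take the Cauchy product of the two expansions.
p(0) = 0
p′(0) = 2
p′′(0) = 0
p′′′(0) = -62
p^(4)(0) = 0

-31*z^3/3 + 2*z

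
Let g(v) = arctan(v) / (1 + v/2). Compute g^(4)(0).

1

Write out both Maclaurin series and multiply, keeping only the needed powers.
From the series, [v^4] g = 1/24; multiply by 4! = 24 to get 1.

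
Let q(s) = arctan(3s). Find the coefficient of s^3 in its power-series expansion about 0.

-9

Differentiate repeatedly and evaluate at the center.
q(0) = 0
q′(0) = 3
q′′(0) = 0
q′′′(0) = -54
So c_3 = q′′′(0)/3! = -9.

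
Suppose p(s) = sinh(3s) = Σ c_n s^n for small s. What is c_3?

9/2

p(0) = 0
p′(0) = 3
p′′(0) = 0
p′′′(0) = 27
So c_3 = p′′′(0)/3! = 9/2.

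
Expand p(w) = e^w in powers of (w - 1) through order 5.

e*(w - 1)^5/120 + e*(w - 1)^4/24 + e*(w - 1)^3/6 + e*(w - 1)^2/2 + e*(w - 1) + e

Apply the Taylor formula c_k = f^(k)(a)/k!.
p(1) = e
p′(1) = e
p′′(1) = e
p′′′(1) = e
p^(4)(1) = e
p^(5)(1) = e
The Taylor polynomial is Σ p^(k)(1)/k! · (w - 1)^k.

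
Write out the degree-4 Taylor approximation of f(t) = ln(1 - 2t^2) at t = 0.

-2*t^4 - 2*t^2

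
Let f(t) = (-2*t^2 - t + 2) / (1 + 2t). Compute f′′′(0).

-96

Shift and add copies of the series according to the polynomial's terms.
From the series, [t^3] f = -16; multiply by 3! = 6 to get -96.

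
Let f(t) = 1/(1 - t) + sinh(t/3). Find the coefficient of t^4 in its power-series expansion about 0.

1

Add the two expansions coefficient-wise.
[t^0] = 1;  [t^1] = 4/3;  [t^2] = 1;  [t^3] = 163/162;  [t^4] = 1.
So c_4 = f^(4)(0)/4! = 1.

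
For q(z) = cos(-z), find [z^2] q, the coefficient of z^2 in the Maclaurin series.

-1/2

[z^0] = 1;  [z^1] = 0;  [z^2] = -1/2.
So c_2 = q′′(0)/2! = -1/2.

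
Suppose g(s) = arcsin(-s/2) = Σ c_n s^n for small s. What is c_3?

-1/48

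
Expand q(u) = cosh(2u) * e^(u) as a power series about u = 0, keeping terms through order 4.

41*u^4/24 + 13*u^3/6 + 5*u^2/2 + u + 1

Take the Cauchy product of the two expansions.
q(0) = 1
q′(0) = 1
q′′(0) = 5
q′′′(0) = 13
q^(4)(0) = 41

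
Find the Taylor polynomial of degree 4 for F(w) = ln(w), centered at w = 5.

-(w - 5)^4/2500 + (w - 5)^3/375 - (w - 5)^2/50 + (w - 5)/5 + ln(5)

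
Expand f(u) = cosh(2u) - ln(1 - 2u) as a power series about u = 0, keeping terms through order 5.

32*u^5/5 + 14*u^4/3 + 8*u^3/3 + 4*u^2 + 2*u + 1

Expand each term separately and add.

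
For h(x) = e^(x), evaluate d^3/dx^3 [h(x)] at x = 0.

1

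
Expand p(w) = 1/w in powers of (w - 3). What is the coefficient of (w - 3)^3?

p(3) = 1/3
p′(3) = -1/9
p′′(3) = 2/27
p′′′(3) = -2/27
Then c_k = p^(k)(3)/k! gives each Taylor coefficient.

-1/81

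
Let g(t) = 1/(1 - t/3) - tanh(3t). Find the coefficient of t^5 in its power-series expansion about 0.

-39361/1215

Add the two expansions coefficient-wise.
So c_5 = g^(5)(0)/5! = -39361/1215.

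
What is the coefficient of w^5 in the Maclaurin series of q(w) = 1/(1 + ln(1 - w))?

Plug the Maclaurin series of the inner function into that of the outer and collect terms.
q(0) = 1
q′(0) = 1
q′′(0) = 3
q′′′(0) = 14
q^(4)(0) = 88
q^(5)(0) = 694
The Taylor polynomial is Σ q^(k)(0)/k! · w^k.

347/60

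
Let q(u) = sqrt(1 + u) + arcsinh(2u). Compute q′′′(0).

Combine the two series term by term.
The coefficient of u^3 in the expansion is -61/48, so q′′′(0) = 3! * (-61/48) = -61/8.

-61/8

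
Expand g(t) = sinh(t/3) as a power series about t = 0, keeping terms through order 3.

g(0) = 0
g′(0) = 1/3
g′′(0) = 0
g′′′(0) = 1/27

t^3/162 + t/3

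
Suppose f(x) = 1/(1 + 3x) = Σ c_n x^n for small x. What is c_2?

9

Use the known series and substitute for the argument.
f(0) = 1
f′(0) = -3
f′′(0) = 18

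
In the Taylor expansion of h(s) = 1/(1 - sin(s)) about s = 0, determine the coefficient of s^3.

Compose series: expand the inner function first, then feed it into the outer expansion.
h(0) = 1
h′(0) = 1
h′′(0) = 2
h′′′(0) = 5
Dividing each by k! gives the coefficients c_0, ..., c_3.

5/6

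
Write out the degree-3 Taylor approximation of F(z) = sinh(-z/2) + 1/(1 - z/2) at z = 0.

Combine the two series term by term.
[z^0] = 1;  [z^1] = 0;  [z^2] = 1/4;  [z^3] = 5/48.

5*z^3/48 + z^2/4 + 1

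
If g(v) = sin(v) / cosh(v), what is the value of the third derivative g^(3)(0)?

-4

Divide the numerator series by the denominator series (power-series long division).
The coefficient of v^3 in the expansion is -2/3, so g′′′(0) = 3! * (-2/3) = -4.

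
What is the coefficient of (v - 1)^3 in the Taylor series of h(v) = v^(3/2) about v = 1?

-1/16

h(1) = 1
h′(1) = 3/2
h′′(1) = 3/4
h′′′(1) = -3/8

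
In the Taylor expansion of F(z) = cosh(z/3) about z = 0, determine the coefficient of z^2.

1/18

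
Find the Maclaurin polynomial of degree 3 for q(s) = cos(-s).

1 - s^2/2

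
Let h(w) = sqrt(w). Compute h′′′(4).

3/256

The coefficient of (w - 4)^3 in the expansion is 1/512, so h′′′(4) = 3! * (1/512) = 3/256.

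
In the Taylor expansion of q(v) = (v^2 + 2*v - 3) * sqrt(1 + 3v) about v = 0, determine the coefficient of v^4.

1503/128

Distribute the polynomial across the series and collect like powers.
q(0) = -3
q′(0) = -5/2
q′′(0) = 59/4
q′′′(0) = -279/8
q^(4)(0) = 4509/16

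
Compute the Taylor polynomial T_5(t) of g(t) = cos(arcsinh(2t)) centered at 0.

Substitute the inner expansion into the outer series and collect powers.

10*t^4/3 - 2*t^2 + 1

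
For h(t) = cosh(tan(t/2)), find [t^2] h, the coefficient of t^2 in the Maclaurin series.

1/8

Compose series: expand the inner function first, then feed it into the outer expansion.
h(0) = 1
h′(0) = 0
h′′(0) = 1/4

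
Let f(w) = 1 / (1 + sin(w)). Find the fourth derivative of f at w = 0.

Use the geometric series for the reciprocal, then substitute.
The coefficient of w^4 in the expansion is 2/3, so f^(4)(0) = 4! * (2/3) = 16.

16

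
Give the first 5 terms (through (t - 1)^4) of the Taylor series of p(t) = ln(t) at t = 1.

-(t - 1)^4/4 + (t - 1)^3/3 - (t - 1)^2/2 + (t - 1)

Apply the Taylor formula c_k = f^(k)(a)/k!.
p(1) = 0
p′(1) = 1
p′′(1) = -1
p′′′(1) = 2
p^(4)(1) = -6
Then c_k = p^(k)(1)/k! gives each Taylor coefficient.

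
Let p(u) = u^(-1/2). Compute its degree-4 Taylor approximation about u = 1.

35*(u - 1)^4/128 - 5*(u - 1)^3/16 + 3*(u - 1)^2/8 - (u - 1)/2 + 1

Differentiate repeatedly and evaluate at the center.
p(1) = 1
p′(1) = -1/2
p′′(1) = 3/4
p′′′(1) = -15/8
p^(4)(1) = 105/16
Dividing each by k! gives the coefficients c_0, ..., c_4.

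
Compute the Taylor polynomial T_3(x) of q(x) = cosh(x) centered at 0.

x^2/2 + 1

[x^0] = 1;  [x^1] = 0;  [x^2] = 1/2;  [x^3] = 0.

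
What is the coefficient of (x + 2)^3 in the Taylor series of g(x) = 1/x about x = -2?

-1/16

g(-2) = -1/2
g′(-2) = -1/4
g′′(-2) = -1/4
g′′′(-2) = -3/8
Dividing each by k! gives the coefficients c_0, ..., c_3.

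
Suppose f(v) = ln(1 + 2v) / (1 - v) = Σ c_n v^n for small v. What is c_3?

Expand 1/(denominator) as a geometric series and multiply by the numerator's series.
f(0) = 0
f′(0) = 2
f′′(0) = 0
f′′′(0) = 16

8/3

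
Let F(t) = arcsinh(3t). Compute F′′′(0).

-27

Apply the Taylor formula c_k = f^(k)(a)/k!.
The coefficient of t^3 in the expansion is -9/2, so F′′′(0) = 3! * (-9/2) = -27.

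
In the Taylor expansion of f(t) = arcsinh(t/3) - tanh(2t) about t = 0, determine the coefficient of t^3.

Combine the two series term by term.
f(0) = 0
f′(0) = -5/3
f′′(0) = 0
f′′′(0) = 431/27

431/162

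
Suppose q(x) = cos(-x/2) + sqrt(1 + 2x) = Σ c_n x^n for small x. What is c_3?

1/2

Combine the two series term by term.
[x^0] = 2;  [x^1] = 1;  [x^2] = -5/8;  [x^3] = 1/2.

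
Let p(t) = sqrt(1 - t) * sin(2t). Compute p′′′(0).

Write out both Maclaurin series and multiply, keeping only the needed powers.
The coefficient of t^3 in the expansion is -19/12, so p′′′(0) = 3! * (-19/12) = -19/2.

-19/2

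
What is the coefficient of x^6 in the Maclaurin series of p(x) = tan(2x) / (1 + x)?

-134/15

Expand each factor separately, then convolve coefficients.
p(0) = 0
p′(0) = 2
p′′(0) = -4
p′′′(0) = 28
p^(4)(0) = -112
p^(5)(0) = 1072
p^(6)(0) = -6432
So c_6 = p^(6)(0)/6! = -134/15.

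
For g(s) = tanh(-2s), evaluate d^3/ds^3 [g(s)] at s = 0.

From the series, [s^3] g = 8/3; multiply by 3! = 6 to get 16.

16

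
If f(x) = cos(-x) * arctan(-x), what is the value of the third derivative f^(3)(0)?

5

Expand each factor separately, then convolve coefficients.
From the series, [x^3] f = 5/6; multiply by 3! = 6 to get 5.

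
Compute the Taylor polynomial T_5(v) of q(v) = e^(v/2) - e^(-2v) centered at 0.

Combine the two series term by term.
q(0) = 0
q′(0) = 5/2
q′′(0) = -15/4
q′′′(0) = 65/8
q^(4)(0) = -255/16
q^(5)(0) = 1025/32
The Taylor polynomial is Σ q^(k)(0)/k! · v^k.

205*v^5/768 - 85*v^4/128 + 65*v^3/48 - 15*v^2/8 + 5*v/2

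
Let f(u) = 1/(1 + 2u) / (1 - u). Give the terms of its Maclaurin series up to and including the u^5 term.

-21*u^5 + 11*u^4 - 5*u^3 + 3*u^2 - u + 1

Expand each factor separately, then convolve coefficients.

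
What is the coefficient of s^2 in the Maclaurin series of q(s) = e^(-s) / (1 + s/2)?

5/4

Take the Cauchy product of the two expansions.
q(0) = 1
q′(0) = -3/2
q′′(0) = 5/2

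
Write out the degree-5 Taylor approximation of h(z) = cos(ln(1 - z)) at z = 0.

Substitute the inner expansion into the outer series and collect powers.

-z^5/3 - 5*z^4/12 - z^3/2 - z^2/2 + 1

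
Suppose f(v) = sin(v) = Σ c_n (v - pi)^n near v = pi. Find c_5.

f(pi) = 0
f′(pi) = -1
f′′(pi) = 0
f′′′(pi) = 1
f^(4)(pi) = 0
f^(5)(pi) = -1
So c_5 = f^(5)(pi)/5! = -1/120.

-1/120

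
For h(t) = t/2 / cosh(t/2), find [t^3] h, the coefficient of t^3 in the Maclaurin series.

-1/16

Write the quotient as an unknown series and match coefficients against numerator = denominator · series.
h(0) = 0
h′(0) = 1/2
h′′(0) = 0
h′′′(0) = -3/8
Then c_k = h^(k)(0)/k! gives each Taylor coefficient.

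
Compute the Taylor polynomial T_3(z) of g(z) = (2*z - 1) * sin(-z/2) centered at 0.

Multiply each power in the prefactor through the base expansion.
g(0) = 0
g′(0) = 1/2
g′′(0) = -2
g′′′(0) = -1/8
Dividing each by k! gives the coefficients c_0, ..., c_3.

-z^3/48 - z^2 + z/2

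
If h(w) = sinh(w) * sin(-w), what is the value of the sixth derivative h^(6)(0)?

Multiply the two series term by term and collect like powers.
The coefficient of w^6 in the expansion is 1/90, so h^(6)(0) = 6! * (1/90) = 8.

8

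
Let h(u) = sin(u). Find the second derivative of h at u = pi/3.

The coefficient of (u - pi/3)^2 in the expansion is -sqrt(3)/4, so h′′(pi/3) = 2! * (-sqrt(3)/4) = -sqrt(3)/2.

-sqrt(3)/2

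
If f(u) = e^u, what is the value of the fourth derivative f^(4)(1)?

The coefficient of (u - 1)^4 in the expansion is e/24, so f^(4)(1) = 4! * (e/24) = e.

e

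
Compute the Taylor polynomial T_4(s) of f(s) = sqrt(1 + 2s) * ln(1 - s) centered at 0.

-5*s^4/6 - s^3/3 - 3*s^2/2 - s

Take the Cauchy product of the two expansions.
f(0) = 0
f′(0) = -1
f′′(0) = -3
f′′′(0) = -2
f^(4)(0) = -20
The Taylor polynomial is Σ f^(k)(0)/k! · s^k.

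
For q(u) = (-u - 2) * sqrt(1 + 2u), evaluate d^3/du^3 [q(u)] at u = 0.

-3

Distribute the polynomial across the series and collect like powers.
From the series, [u^3] q = -1/2; multiply by 3! = 6 to get -3.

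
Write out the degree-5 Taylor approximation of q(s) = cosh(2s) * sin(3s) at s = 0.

-199*s^5/40 + 3*s^3/2 + 3*s

Multiply the two series term by term and collect like powers.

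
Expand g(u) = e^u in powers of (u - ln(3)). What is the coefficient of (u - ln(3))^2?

[(u - ln(3))^0] = 3;  [(u - ln(3))^1] = 3;  [(u - ln(3))^2] = 3/2.

3/2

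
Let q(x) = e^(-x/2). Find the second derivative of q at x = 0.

From the series, [x^2] q = 1/8; multiply by 2! = 2 to get 1/4.

1/4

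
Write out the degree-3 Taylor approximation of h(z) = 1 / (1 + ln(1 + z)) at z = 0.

Write 1/(1+u) = 1 - u + u^2 - u^3 + ... and substitute the series for u.
h(0) = 1
h′(0) = -1
h′′(0) = 3
h′′′(0) = -14
The Taylor polynomial is Σ h^(k)(0)/k! · z^k.

-7*z^3/3 + 3*z^2/2 - z + 1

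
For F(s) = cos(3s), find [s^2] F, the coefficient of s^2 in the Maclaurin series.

F(0) = 1
F′(0) = 0
F′′(0) = -9
The Taylor polynomial is Σ F^(k)(0)/k! · s^k.

-9/2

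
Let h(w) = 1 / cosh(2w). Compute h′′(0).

-4

Write the quotient as an unknown series and match coefficients against numerator = denominator · series.
The coefficient of w^2 in the expansion is -2, so h′′(0) = 2! * (-2) = -4.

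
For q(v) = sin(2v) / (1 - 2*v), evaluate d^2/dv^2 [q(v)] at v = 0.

Multiply the numerator's expansion by the denominator's geometric series.
From the series, [v^2] q = 4; multiply by 2! = 2 to get 8.

8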